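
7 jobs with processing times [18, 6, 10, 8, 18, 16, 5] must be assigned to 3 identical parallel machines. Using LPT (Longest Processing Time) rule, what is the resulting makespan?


Sort jobs in decreasing order (LPT): [18, 18, 16, 10, 8, 6, 5]
Assign each job to the least loaded machine:
  Machine 1: jobs [18, 8], load = 26
  Machine 2: jobs [18, 6, 5], load = 29
  Machine 3: jobs [16, 10], load = 26
Makespan = max load = 29

29


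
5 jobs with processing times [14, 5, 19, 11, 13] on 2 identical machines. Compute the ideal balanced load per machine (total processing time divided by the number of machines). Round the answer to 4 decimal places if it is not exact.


Total processing time = 14 + 5 + 19 + 11 + 13 = 62
Number of machines = 2
Ideal balanced load = 62 / 2 = 31.0

31.0


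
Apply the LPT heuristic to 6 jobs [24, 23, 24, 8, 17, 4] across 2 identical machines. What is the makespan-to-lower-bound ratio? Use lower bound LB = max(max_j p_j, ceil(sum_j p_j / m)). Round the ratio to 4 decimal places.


LPT order: [24, 24, 23, 17, 8, 4]
Machine loads after assignment: [51, 49]
LPT makespan = 51
Lower bound = max(max_job, ceil(total/2)) = max(24, 50) = 50
Ratio = 51 / 50 = 1.02

1.02


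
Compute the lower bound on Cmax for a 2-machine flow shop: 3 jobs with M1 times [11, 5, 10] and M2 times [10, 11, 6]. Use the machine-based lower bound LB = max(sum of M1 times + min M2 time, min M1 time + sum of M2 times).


LB1 = sum(M1 times) + min(M2 times) = 26 + 6 = 32
LB2 = min(M1 times) + sum(M2 times) = 5 + 27 = 32
Lower bound = max(LB1, LB2) = max(32, 32) = 32

32


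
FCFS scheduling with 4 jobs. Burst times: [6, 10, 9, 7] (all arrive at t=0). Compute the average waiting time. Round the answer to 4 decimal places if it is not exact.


FCFS order (as given): [6, 10, 9, 7]
Waiting times:
  Job 1: wait = 0
  Job 2: wait = 6
  Job 3: wait = 16
  Job 4: wait = 25
Sum of waiting times = 47
Average waiting time = 47/4 = 11.75

11.75


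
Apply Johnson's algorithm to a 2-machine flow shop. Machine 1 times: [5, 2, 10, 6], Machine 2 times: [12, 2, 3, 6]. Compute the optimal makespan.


Apply Johnson's rule:
  Group 1 (a <= b): [(2, 2, 2), (1, 5, 12), (4, 6, 6)]
  Group 2 (a > b): [(3, 10, 3)]
Optimal job order: [2, 1, 4, 3]
Schedule:
  Job 2: M1 done at 2, M2 done at 4
  Job 1: M1 done at 7, M2 done at 19
  Job 4: M1 done at 13, M2 done at 25
  Job 3: M1 done at 23, M2 done at 28
Makespan = 28

28


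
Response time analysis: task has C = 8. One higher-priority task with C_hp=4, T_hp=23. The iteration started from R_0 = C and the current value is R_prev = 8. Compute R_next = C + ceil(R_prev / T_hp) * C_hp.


R_next = C + ceil(R_prev / T_hp) * C_hp
ceil(8 / 23) = ceil(0.3478) = 1
Interference = 1 * 4 = 4
R_next = 8 + 4 = 12

12


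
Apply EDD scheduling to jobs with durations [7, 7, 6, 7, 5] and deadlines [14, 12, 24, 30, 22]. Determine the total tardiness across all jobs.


Sort by due date (EDD order): [(7, 12), (7, 14), (5, 22), (6, 24), (7, 30)]
Compute completion times and tardiness:
  Job 1: p=7, d=12, C=7, tardiness=max(0,7-12)=0
  Job 2: p=7, d=14, C=14, tardiness=max(0,14-14)=0
  Job 3: p=5, d=22, C=19, tardiness=max(0,19-22)=0
  Job 4: p=6, d=24, C=25, tardiness=max(0,25-24)=1
  Job 5: p=7, d=30, C=32, tardiness=max(0,32-30)=2
Total tardiness = 3

3


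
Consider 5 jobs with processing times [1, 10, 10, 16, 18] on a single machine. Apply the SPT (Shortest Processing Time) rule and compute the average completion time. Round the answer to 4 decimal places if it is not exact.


Sort jobs by processing time (SPT order): [1, 10, 10, 16, 18]
Compute completion times sequentially:
  Job 1: processing = 1, completes at 1
  Job 2: processing = 10, completes at 11
  Job 3: processing = 10, completes at 21
  Job 4: processing = 16, completes at 37
  Job 5: processing = 18, completes at 55
Sum of completion times = 125
Average completion time = 125/5 = 25.0

25.0


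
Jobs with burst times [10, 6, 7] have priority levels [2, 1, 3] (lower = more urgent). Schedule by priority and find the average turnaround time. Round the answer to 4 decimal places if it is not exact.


Sort by priority (ascending = highest first):
Order: [(1, 6), (2, 10), (3, 7)]
Completion times:
  Priority 1, burst=6, C=6
  Priority 2, burst=10, C=16
  Priority 3, burst=7, C=23
Average turnaround = 45/3 = 15.0

15.0


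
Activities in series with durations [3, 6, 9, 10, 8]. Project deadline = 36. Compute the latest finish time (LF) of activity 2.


LF(activity 2) = deadline - sum of successor durations
Successors: activities 3 through 5 with durations [9, 10, 8]
Sum of successor durations = 27
LF = 36 - 27 = 9

9


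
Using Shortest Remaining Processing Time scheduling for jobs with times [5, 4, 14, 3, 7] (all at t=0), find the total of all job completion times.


Since all jobs arrive at t=0, SRPT equals SPT ordering.
SPT order: [3, 4, 5, 7, 14]
Completion times:
  Job 1: p=3, C=3
  Job 2: p=4, C=7
  Job 3: p=5, C=12
  Job 4: p=7, C=19
  Job 5: p=14, C=33
Total completion time = 3 + 7 + 12 + 19 + 33 = 74

74


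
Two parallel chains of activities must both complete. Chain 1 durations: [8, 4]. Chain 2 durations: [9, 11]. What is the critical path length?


Path A total = 8 + 4 = 12
Path B total = 9 + 11 = 20
Critical path = longest path = max(12, 20) = 20

20


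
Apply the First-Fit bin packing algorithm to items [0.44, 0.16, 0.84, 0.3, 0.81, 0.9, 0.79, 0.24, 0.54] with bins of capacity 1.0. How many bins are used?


Place items sequentially using First-Fit:
  Item 0.44 -> new Bin 1
  Item 0.16 -> Bin 1 (now 0.6)
  Item 0.84 -> new Bin 2
  Item 0.3 -> Bin 1 (now 0.9)
  Item 0.81 -> new Bin 3
  Item 0.9 -> new Bin 4
  Item 0.79 -> new Bin 5
  Item 0.24 -> new Bin 6
  Item 0.54 -> Bin 6 (now 0.78)
Total bins used = 6

6


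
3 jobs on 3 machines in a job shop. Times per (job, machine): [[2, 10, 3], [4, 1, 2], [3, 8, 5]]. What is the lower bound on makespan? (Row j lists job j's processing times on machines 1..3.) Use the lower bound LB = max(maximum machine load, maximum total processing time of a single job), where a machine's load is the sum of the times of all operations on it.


Machine loads:
  Machine 1: 2 + 4 + 3 = 9
  Machine 2: 10 + 1 + 8 = 19
  Machine 3: 3 + 2 + 5 = 10
Max machine load = 19
Job totals:
  Job 1: 15
  Job 2: 7
  Job 3: 16
Max job total = 16
Lower bound = max(19, 16) = 19

19


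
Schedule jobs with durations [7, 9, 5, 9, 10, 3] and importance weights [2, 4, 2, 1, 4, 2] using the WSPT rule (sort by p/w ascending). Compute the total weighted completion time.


Compute p/w ratios and sort ascending (WSPT): [(3, 2), (9, 4), (5, 2), (10, 4), (7, 2), (9, 1)]
Compute weighted completion times:
  Job (p=3,w=2): C=3, w*C=2*3=6
  Job (p=9,w=4): C=12, w*C=4*12=48
  Job (p=5,w=2): C=17, w*C=2*17=34
  Job (p=10,w=4): C=27, w*C=4*27=108
  Job (p=7,w=2): C=34, w*C=2*34=68
  Job (p=9,w=1): C=43, w*C=1*43=43
Total weighted completion time = 307

307


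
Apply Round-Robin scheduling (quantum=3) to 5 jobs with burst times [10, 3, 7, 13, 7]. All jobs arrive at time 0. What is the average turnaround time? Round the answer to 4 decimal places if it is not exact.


Time quantum = 3
Execution trace:
  J1 runs 3 units, time = 3
  J2 runs 3 units, time = 6
  J3 runs 3 units, time = 9
  J4 runs 3 units, time = 12
  J5 runs 3 units, time = 15
  J1 runs 3 units, time = 18
  J3 runs 3 units, time = 21
  J4 runs 3 units, time = 24
  J5 runs 3 units, time = 27
  J1 runs 3 units, time = 30
  J3 runs 1 units, time = 31
  J4 runs 3 units, time = 34
  J5 runs 1 units, time = 35
  J1 runs 1 units, time = 36
  J4 runs 3 units, time = 39
  J4 runs 1 units, time = 40
Finish times: [36, 6, 31, 40, 35]
Average turnaround = 148/5 = 29.6

29.6


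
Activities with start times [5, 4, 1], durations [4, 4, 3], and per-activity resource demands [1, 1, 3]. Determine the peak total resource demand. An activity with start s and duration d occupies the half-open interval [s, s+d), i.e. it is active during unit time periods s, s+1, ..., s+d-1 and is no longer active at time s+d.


Each activity i is active on [start_i, start_i + duration_i).
Compute total resource usage per time slot:
  t=0: active resources = [], total = 0
  t=1: active resources = [3], total = 3
  t=2: active resources = [3], total = 3
  t=3: active resources = [3], total = 3
  t=4: active resources = [1], total = 1
  t=5: active resources = [1, 1], total = 2
  t=6: active resources = [1, 1], total = 2
  t=7: active resources = [1, 1], total = 2
  t=8: active resources = [1], total = 1
Peak resource demand = 3

3


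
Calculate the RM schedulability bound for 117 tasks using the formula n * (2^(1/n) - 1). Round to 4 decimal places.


Compute 2^(1/117) = 1.0059419185
Subtract 1: 1.0059419185 - 1 = 0.0059419185
Multiply by n: 117 * 0.0059419185 = 0.6952044645
Round to 4 dp: 0.6952

0.6952


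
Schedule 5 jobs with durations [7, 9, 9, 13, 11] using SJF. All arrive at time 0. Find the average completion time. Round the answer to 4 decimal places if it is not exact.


SJF order (ascending): [7, 9, 9, 11, 13]
Completion times:
  Job 1: burst=7, C=7
  Job 2: burst=9, C=16
  Job 3: burst=9, C=25
  Job 4: burst=11, C=36
  Job 5: burst=13, C=49
Average completion = 133/5 = 26.6

26.6


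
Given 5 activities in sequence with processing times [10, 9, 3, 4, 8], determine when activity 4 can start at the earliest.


Activity 4 starts after activities 1 through 3 complete.
Predecessor durations: [10, 9, 3]
ES = 10 + 9 + 3 = 22

22


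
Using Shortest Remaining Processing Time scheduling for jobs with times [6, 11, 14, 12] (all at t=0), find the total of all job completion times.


Since all jobs arrive at t=0, SRPT equals SPT ordering.
SPT order: [6, 11, 12, 14]
Completion times:
  Job 1: p=6, C=6
  Job 2: p=11, C=17
  Job 3: p=12, C=29
  Job 4: p=14, C=43
Total completion time = 6 + 17 + 29 + 43 = 95

95


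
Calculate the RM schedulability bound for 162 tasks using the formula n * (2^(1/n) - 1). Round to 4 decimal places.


Compute 2^(1/162) = 1.0042878529
Subtract 1: 1.0042878529 - 1 = 0.0042878529
Multiply by n: 162 * 0.0042878529 = 0.6946321698
Round to 4 dp: 0.6946

0.6946


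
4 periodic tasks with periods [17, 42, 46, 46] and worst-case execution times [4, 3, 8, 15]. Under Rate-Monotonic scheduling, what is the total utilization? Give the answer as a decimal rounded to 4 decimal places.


Compute individual utilizations (exact fractions):
  Task 1: C/T = 4/17 (approx. 0.2353)
  Task 2: C/T = 3/42 = 1/14 (approx. 0.0714)
  Task 3: C/T = 8/46 = 4/23 (approx. 0.1739)
  Task 4: C/T = 15/46 (approx. 0.3261)
Total utilization U = 4/17 + 1/14 + 4/23 + 15/46 = 96/119
Rounded to 4 decimal places: U = 0.8067
RM (Liu & Layland) bound for 4 tasks = 0.756828; compare with U = 96/119 (approx. 0.806723)
bound < U <= 1, so the RM sufficient condition is not met (inconclusive; an exact test such as response-time analysis is needed).

0.8067


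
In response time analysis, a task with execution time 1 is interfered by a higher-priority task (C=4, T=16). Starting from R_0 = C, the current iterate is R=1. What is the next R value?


R_next = C + ceil(R_prev / T_hp) * C_hp
ceil(1 / 16) = ceil(0.0625) = 1
Interference = 1 * 4 = 4
R_next = 1 + 4 = 5

5


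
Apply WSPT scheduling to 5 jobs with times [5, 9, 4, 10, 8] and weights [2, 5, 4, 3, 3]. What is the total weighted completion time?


Compute p/w ratios and sort ascending (WSPT): [(4, 4), (9, 5), (5, 2), (8, 3), (10, 3)]
Compute weighted completion times:
  Job (p=4,w=4): C=4, w*C=4*4=16
  Job (p=9,w=5): C=13, w*C=5*13=65
  Job (p=5,w=2): C=18, w*C=2*18=36
  Job (p=8,w=3): C=26, w*C=3*26=78
  Job (p=10,w=3): C=36, w*C=3*36=108
Total weighted completion time = 303

303


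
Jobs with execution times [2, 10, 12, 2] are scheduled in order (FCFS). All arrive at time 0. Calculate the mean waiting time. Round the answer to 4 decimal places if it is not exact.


FCFS order (as given): [2, 10, 12, 2]
Waiting times:
  Job 1: wait = 0
  Job 2: wait = 2
  Job 3: wait = 12
  Job 4: wait = 24
Sum of waiting times = 38
Average waiting time = 38/4 = 9.5

9.5


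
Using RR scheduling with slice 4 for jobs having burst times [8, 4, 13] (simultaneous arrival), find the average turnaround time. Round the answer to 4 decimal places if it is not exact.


Time quantum = 4
Execution trace:
  J1 runs 4 units, time = 4
  J2 runs 4 units, time = 8
  J3 runs 4 units, time = 12
  J1 runs 4 units, time = 16
  J3 runs 4 units, time = 20
  J3 runs 4 units, time = 24
  J3 runs 1 units, time = 25
Finish times: [16, 8, 25]
Average turnaround = 49/3 = 16.3333

16.3333


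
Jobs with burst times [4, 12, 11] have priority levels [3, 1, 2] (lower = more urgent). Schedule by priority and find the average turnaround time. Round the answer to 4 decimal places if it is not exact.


Sort by priority (ascending = highest first):
Order: [(1, 12), (2, 11), (3, 4)]
Completion times:
  Priority 1, burst=12, C=12
  Priority 2, burst=11, C=23
  Priority 3, burst=4, C=27
Average turnaround = 62/3 = 20.6667

20.6667


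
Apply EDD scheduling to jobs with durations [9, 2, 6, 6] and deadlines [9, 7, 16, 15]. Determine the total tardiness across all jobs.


Sort by due date (EDD order): [(2, 7), (9, 9), (6, 15), (6, 16)]
Compute completion times and tardiness:
  Job 1: p=2, d=7, C=2, tardiness=max(0,2-7)=0
  Job 2: p=9, d=9, C=11, tardiness=max(0,11-9)=2
  Job 3: p=6, d=15, C=17, tardiness=max(0,17-15)=2
  Job 4: p=6, d=16, C=23, tardiness=max(0,23-16)=7
Total tardiness = 11

11


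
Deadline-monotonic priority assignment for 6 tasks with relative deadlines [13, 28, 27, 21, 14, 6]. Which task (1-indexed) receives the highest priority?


Sort tasks by relative deadline (ascending):
  Task 6: deadline = 6
  Task 1: deadline = 13
  Task 5: deadline = 14
  Task 4: deadline = 21
  Task 3: deadline = 27
  Task 2: deadline = 28
Priority order (highest first): [6, 1, 5, 4, 3, 2]
Highest priority task = 6

6


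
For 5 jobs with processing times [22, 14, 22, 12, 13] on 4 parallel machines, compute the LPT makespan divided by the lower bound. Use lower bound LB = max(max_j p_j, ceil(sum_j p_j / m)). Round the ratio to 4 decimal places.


LPT order: [22, 22, 14, 13, 12]
Machine loads after assignment: [22, 22, 14, 25]
LPT makespan = 25
Lower bound = max(max_job, ceil(total/4)) = max(22, 21) = 22
Ratio = 25 / 22 = 1.1364

1.1364


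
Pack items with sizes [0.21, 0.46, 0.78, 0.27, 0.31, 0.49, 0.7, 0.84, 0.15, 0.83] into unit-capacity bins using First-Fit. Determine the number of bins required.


Place items sequentially using First-Fit:
  Item 0.21 -> new Bin 1
  Item 0.46 -> Bin 1 (now 0.67)
  Item 0.78 -> new Bin 2
  Item 0.27 -> Bin 1 (now 0.94)
  Item 0.31 -> new Bin 3
  Item 0.49 -> Bin 3 (now 0.8)
  Item 0.7 -> new Bin 4
  Item 0.84 -> new Bin 5
  Item 0.15 -> Bin 2 (now 0.93)
  Item 0.83 -> new Bin 6
Total bins used = 6

6


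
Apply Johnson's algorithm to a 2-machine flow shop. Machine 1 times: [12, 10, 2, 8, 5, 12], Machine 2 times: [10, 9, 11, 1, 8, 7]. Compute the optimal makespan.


Apply Johnson's rule:
  Group 1 (a <= b): [(3, 2, 11), (5, 5, 8)]
  Group 2 (a > b): [(1, 12, 10), (2, 10, 9), (6, 12, 7), (4, 8, 1)]
Optimal job order: [3, 5, 1, 2, 6, 4]
Schedule:
  Job 3: M1 done at 2, M2 done at 13
  Job 5: M1 done at 7, M2 done at 21
  Job 1: M1 done at 19, M2 done at 31
  Job 2: M1 done at 29, M2 done at 40
  Job 6: M1 done at 41, M2 done at 48
  Job 4: M1 done at 49, M2 done at 50
Makespan = 50

50


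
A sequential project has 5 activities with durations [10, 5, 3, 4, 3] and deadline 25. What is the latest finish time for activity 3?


LF(activity 3) = deadline - sum of successor durations
Successors: activities 4 through 5 with durations [4, 3]
Sum of successor durations = 7
LF = 25 - 7 = 18

18


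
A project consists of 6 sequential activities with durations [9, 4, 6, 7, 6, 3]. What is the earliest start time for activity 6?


Activity 6 starts after activities 1 through 5 complete.
Predecessor durations: [9, 4, 6, 7, 6]
ES = 9 + 4 + 6 + 7 + 6 = 32

32


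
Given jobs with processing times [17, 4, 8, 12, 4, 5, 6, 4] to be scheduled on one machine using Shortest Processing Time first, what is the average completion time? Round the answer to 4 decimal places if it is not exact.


Sort jobs by processing time (SPT order): [4, 4, 4, 5, 6, 8, 12, 17]
Compute completion times sequentially:
  Job 1: processing = 4, completes at 4
  Job 2: processing = 4, completes at 8
  Job 3: processing = 4, completes at 12
  Job 4: processing = 5, completes at 17
  Job 5: processing = 6, completes at 23
  Job 6: processing = 8, completes at 31
  Job 7: processing = 12, completes at 43
  Job 8: processing = 17, completes at 60
Sum of completion times = 198
Average completion time = 198/8 = 24.75

24.75


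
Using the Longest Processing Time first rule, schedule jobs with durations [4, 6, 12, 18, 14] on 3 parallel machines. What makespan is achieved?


Sort jobs in decreasing order (LPT): [18, 14, 12, 6, 4]
Assign each job to the least loaded machine:
  Machine 1: jobs [18], load = 18
  Machine 2: jobs [14, 4], load = 18
  Machine 3: jobs [12, 6], load = 18
Makespan = max load = 18

18


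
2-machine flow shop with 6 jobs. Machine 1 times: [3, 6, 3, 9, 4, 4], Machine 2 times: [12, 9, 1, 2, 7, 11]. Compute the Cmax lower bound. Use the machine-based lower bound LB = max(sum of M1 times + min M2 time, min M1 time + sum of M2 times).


LB1 = sum(M1 times) + min(M2 times) = 29 + 1 = 30
LB2 = min(M1 times) + sum(M2 times) = 3 + 42 = 45
Lower bound = max(LB1, LB2) = max(30, 45) = 45

45


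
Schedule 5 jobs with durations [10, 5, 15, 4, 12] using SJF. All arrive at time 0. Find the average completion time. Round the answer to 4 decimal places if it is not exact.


SJF order (ascending): [4, 5, 10, 12, 15]
Completion times:
  Job 1: burst=4, C=4
  Job 2: burst=5, C=9
  Job 3: burst=10, C=19
  Job 4: burst=12, C=31
  Job 5: burst=15, C=46
Average completion = 109/5 = 21.8

21.8


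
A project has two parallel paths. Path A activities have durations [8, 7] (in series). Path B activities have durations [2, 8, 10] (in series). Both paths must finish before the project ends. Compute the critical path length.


Path A total = 8 + 7 = 15
Path B total = 2 + 8 + 10 = 20
Critical path = longest path = max(15, 20) = 20

20


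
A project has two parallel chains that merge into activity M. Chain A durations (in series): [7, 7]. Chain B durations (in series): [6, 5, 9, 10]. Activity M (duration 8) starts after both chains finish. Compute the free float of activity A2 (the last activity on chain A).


ES(A2) = sum of predecessors on chain A = 7
EF(A2) = ES + duration = 7 + 7 = 14
Successor of A2 is M. ES(M) = max(sum(A), sum(B)) = max(14, 30) = 30
Free float = ES(successor) - EF(current) = 30 - 14 = 16

16


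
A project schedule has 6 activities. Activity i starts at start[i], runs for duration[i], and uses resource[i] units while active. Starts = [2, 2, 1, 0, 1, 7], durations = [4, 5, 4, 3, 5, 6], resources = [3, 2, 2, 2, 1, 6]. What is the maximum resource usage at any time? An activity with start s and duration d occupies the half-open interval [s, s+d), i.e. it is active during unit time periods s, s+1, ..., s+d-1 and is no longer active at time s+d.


Each activity i is active on [start_i, start_i + duration_i).
Compute total resource usage per time slot:
  t=0: active resources = [2], total = 2
  t=1: active resources = [2, 2, 1], total = 5
  t=2: active resources = [3, 2, 2, 2, 1], total = 10
  t=3: active resources = [3, 2, 2, 1], total = 8
  t=4: active resources = [3, 2, 2, 1], total = 8
  t=5: active resources = [3, 2, 1], total = 6
  t=6: active resources = [2], total = 2
  t=7: active resources = [6], total = 6
  t=8: active resources = [6], total = 6
  t=9: active resources = [6], total = 6
  t=10: active resources = [6], total = 6
  t=11: active resources = [6], total = 6
  t=12: active resources = [6], total = 6
Peak resource demand = 10

10


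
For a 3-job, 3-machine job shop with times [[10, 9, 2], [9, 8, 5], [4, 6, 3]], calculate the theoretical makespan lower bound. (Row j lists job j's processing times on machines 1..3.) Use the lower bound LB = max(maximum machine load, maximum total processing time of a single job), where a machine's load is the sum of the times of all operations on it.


Machine loads:
  Machine 1: 10 + 9 + 4 = 23
  Machine 2: 9 + 8 + 6 = 23
  Machine 3: 2 + 5 + 3 = 10
Max machine load = 23
Job totals:
  Job 1: 21
  Job 2: 22
  Job 3: 13
Max job total = 22
Lower bound = max(23, 22) = 23

23


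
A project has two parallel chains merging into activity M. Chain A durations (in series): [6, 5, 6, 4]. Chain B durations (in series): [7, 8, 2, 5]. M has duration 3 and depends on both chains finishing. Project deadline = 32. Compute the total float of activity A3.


Forward pass: ES(A3) = sum of predecessors on chain A = 11
EF = ES + duration = 11 + 6 = 17
Backward pass: LF(M) = deadline = 32; LS(M) = 32 - 3 = 29
LF(A3) = LS(M) - sum(successors on chain A) = 29 - 4 = 25
LS = LF - duration = 25 - 6 = 19
Total float = LS - ES = 19 - 11 = 8

8


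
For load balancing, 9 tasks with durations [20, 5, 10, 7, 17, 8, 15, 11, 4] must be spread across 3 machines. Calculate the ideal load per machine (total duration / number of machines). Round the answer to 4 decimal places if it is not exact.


Total processing time = 20 + 5 + 10 + 7 + 17 + 8 + 15 + 11 + 4 = 97
Number of machines = 3
Ideal balanced load = 97 / 3 = 32.3333

32.3333


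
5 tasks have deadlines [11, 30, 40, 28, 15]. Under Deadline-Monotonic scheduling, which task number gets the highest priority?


Sort tasks by relative deadline (ascending):
  Task 1: deadline = 11
  Task 5: deadline = 15
  Task 4: deadline = 28
  Task 2: deadline = 30
  Task 3: deadline = 40
Priority order (highest first): [1, 5, 4, 2, 3]
Highest priority task = 1

1


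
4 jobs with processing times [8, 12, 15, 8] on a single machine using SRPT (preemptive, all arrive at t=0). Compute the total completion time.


Since all jobs arrive at t=0, SRPT equals SPT ordering.
SPT order: [8, 8, 12, 15]
Completion times:
  Job 1: p=8, C=8
  Job 2: p=8, C=16
  Job 3: p=12, C=28
  Job 4: p=15, C=43
Total completion time = 8 + 16 + 28 + 43 = 95

95


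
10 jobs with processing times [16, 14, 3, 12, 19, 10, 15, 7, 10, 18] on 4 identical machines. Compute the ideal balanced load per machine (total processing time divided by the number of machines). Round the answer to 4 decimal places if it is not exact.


Total processing time = 16 + 14 + 3 + 12 + 19 + 10 + 15 + 7 + 10 + 18 = 124
Number of machines = 4
Ideal balanced load = 124 / 4 = 31.0

31.0


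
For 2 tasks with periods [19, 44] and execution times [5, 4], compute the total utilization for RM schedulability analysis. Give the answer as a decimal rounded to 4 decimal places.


Compute individual utilizations (exact fractions):
  Task 1: C/T = 5/19 (approx. 0.2632)
  Task 2: C/T = 4/44 = 1/11 (approx. 0.0909)
Total utilization U = 5/19 + 1/11 = 74/209
Rounded to 4 decimal places: U = 0.3541
RM (Liu & Layland) bound for 2 tasks = 0.828427; compare with U = 74/209 (approx. 0.354067)
U <= bound, so schedulable by RM sufficient condition.

0.3541


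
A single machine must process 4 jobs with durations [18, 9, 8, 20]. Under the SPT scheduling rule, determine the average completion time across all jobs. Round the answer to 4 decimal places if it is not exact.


Sort jobs by processing time (SPT order): [8, 9, 18, 20]
Compute completion times sequentially:
  Job 1: processing = 8, completes at 8
  Job 2: processing = 9, completes at 17
  Job 3: processing = 18, completes at 35
  Job 4: processing = 20, completes at 55
Sum of completion times = 115
Average completion time = 115/4 = 28.75

28.75


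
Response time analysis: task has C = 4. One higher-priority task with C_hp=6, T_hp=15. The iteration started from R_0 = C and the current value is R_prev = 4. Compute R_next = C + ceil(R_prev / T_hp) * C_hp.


R_next = C + ceil(R_prev / T_hp) * C_hp
ceil(4 / 15) = ceil(0.2667) = 1
Interference = 1 * 6 = 6
R_next = 4 + 6 = 10

10


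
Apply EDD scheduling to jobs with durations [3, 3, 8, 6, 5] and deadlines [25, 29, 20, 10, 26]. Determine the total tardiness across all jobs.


Sort by due date (EDD order): [(6, 10), (8, 20), (3, 25), (5, 26), (3, 29)]
Compute completion times and tardiness:
  Job 1: p=6, d=10, C=6, tardiness=max(0,6-10)=0
  Job 2: p=8, d=20, C=14, tardiness=max(0,14-20)=0
  Job 3: p=3, d=25, C=17, tardiness=max(0,17-25)=0
  Job 4: p=5, d=26, C=22, tardiness=max(0,22-26)=0
  Job 5: p=3, d=29, C=25, tardiness=max(0,25-29)=0
Total tardiness = 0

0


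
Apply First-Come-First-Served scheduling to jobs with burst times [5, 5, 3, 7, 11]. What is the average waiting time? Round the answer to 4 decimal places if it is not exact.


FCFS order (as given): [5, 5, 3, 7, 11]
Waiting times:
  Job 1: wait = 0
  Job 2: wait = 5
  Job 3: wait = 10
  Job 4: wait = 13
  Job 5: wait = 20
Sum of waiting times = 48
Average waiting time = 48/5 = 9.6

9.6


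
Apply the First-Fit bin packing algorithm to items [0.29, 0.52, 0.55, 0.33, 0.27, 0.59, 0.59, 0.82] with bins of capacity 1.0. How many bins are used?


Place items sequentially using First-Fit:
  Item 0.29 -> new Bin 1
  Item 0.52 -> Bin 1 (now 0.81)
  Item 0.55 -> new Bin 2
  Item 0.33 -> Bin 2 (now 0.88)
  Item 0.27 -> new Bin 3
  Item 0.59 -> Bin 3 (now 0.86)
  Item 0.59 -> new Bin 4
  Item 0.82 -> new Bin 5
Total bins used = 5

5


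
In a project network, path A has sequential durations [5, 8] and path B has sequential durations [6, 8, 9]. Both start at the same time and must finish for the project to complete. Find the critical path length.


Path A total = 5 + 8 = 13
Path B total = 6 + 8 + 9 = 23
Critical path = longest path = max(13, 23) = 23

23


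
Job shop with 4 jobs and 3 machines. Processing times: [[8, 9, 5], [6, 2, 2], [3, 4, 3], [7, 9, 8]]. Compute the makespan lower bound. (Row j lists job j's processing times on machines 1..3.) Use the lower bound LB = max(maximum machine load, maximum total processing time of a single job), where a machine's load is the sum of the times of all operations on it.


Machine loads:
  Machine 1: 8 + 6 + 3 + 7 = 24
  Machine 2: 9 + 2 + 4 + 9 = 24
  Machine 3: 5 + 2 + 3 + 8 = 18
Max machine load = 24
Job totals:
  Job 1: 22
  Job 2: 10
  Job 3: 10
  Job 4: 24
Max job total = 24
Lower bound = max(24, 24) = 24

24


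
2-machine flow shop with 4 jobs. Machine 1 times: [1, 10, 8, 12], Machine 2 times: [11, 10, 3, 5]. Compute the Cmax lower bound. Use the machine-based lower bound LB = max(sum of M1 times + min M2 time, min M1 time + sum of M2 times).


LB1 = sum(M1 times) + min(M2 times) = 31 + 3 = 34
LB2 = min(M1 times) + sum(M2 times) = 1 + 29 = 30
Lower bound = max(LB1, LB2) = max(34, 30) = 34

34


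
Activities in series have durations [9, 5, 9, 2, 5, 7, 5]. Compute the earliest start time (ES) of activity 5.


Activity 5 starts after activities 1 through 4 complete.
Predecessor durations: [9, 5, 9, 2]
ES = 9 + 5 + 9 + 2 = 25

25


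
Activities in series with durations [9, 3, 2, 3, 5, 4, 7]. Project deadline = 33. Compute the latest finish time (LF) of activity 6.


LF(activity 6) = deadline - sum of successor durations
Successors: activities 7 through 7 with durations [7]
Sum of successor durations = 7
LF = 33 - 7 = 26

26


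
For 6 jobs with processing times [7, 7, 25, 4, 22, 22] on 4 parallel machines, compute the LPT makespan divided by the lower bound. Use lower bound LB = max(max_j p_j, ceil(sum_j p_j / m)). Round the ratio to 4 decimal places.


LPT order: [25, 22, 22, 7, 7, 4]
Machine loads after assignment: [25, 22, 22, 18]
LPT makespan = 25
Lower bound = max(max_job, ceil(total/4)) = max(25, 22) = 25
Ratio = 25 / 25 = 1.0

1.0


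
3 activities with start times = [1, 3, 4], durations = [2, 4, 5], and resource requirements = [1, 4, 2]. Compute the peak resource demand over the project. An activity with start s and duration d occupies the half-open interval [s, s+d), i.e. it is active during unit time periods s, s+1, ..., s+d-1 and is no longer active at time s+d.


Each activity i is active on [start_i, start_i + duration_i).
Compute total resource usage per time slot:
  t=0: active resources = [], total = 0
  t=1: active resources = [1], total = 1
  t=2: active resources = [1], total = 1
  t=3: active resources = [4], total = 4
  t=4: active resources = [4, 2], total = 6
  t=5: active resources = [4, 2], total = 6
  t=6: active resources = [4, 2], total = 6
  t=7: active resources = [2], total = 2
  t=8: active resources = [2], total = 2
Peak resource demand = 6

6


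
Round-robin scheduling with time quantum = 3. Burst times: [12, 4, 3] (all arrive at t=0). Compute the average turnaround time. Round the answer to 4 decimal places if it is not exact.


Time quantum = 3
Execution trace:
  J1 runs 3 units, time = 3
  J2 runs 3 units, time = 6
  J3 runs 3 units, time = 9
  J1 runs 3 units, time = 12
  J2 runs 1 units, time = 13
  J1 runs 3 units, time = 16
  J1 runs 3 units, time = 19
Finish times: [19, 13, 9]
Average turnaround = 41/3 = 13.6667

13.6667


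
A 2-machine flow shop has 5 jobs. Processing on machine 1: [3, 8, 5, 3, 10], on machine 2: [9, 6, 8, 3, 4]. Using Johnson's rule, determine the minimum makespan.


Apply Johnson's rule:
  Group 1 (a <= b): [(1, 3, 9), (4, 3, 3), (3, 5, 8)]
  Group 2 (a > b): [(2, 8, 6), (5, 10, 4)]
Optimal job order: [1, 4, 3, 2, 5]
Schedule:
  Job 1: M1 done at 3, M2 done at 12
  Job 4: M1 done at 6, M2 done at 15
  Job 3: M1 done at 11, M2 done at 23
  Job 2: M1 done at 19, M2 done at 29
  Job 5: M1 done at 29, M2 done at 33
Makespan = 33

33


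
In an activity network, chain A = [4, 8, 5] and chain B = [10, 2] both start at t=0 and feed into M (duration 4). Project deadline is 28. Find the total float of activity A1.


Forward pass: ES(A1) = sum of predecessors on chain A = 0
EF = ES + duration = 0 + 4 = 4
Backward pass: LF(M) = deadline = 28; LS(M) = 28 - 4 = 24
LF(A1) = LS(M) - sum(successors on chain A) = 24 - 13 = 11
LS = LF - duration = 11 - 4 = 7
Total float = LS - ES = 7 - 0 = 7

7


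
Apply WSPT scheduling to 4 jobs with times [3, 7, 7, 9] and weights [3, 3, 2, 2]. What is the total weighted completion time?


Compute p/w ratios and sort ascending (WSPT): [(3, 3), (7, 3), (7, 2), (9, 2)]
Compute weighted completion times:
  Job (p=3,w=3): C=3, w*C=3*3=9
  Job (p=7,w=3): C=10, w*C=3*10=30
  Job (p=7,w=2): C=17, w*C=2*17=34
  Job (p=9,w=2): C=26, w*C=2*26=52
Total weighted completion time = 125

125


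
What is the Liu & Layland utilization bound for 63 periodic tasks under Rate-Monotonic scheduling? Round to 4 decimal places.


Compute 2^(1/63) = 1.0110630845
Subtract 1: 1.0110630845 - 1 = 0.0110630845
Multiply by n: 63 * 0.0110630845 = 0.6969743235
Round to 4 dp: 0.6970

0.6970


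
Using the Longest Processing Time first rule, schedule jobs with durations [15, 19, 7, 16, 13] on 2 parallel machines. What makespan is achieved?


Sort jobs in decreasing order (LPT): [19, 16, 15, 13, 7]
Assign each job to the least loaded machine:
  Machine 1: jobs [19, 13], load = 32
  Machine 2: jobs [16, 15, 7], load = 38
Makespan = max load = 38

38


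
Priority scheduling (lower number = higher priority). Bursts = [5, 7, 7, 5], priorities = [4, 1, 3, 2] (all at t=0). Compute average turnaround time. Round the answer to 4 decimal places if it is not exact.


Sort by priority (ascending = highest first):
Order: [(1, 7), (2, 5), (3, 7), (4, 5)]
Completion times:
  Priority 1, burst=7, C=7
  Priority 2, burst=5, C=12
  Priority 3, burst=7, C=19
  Priority 4, burst=5, C=24
Average turnaround = 62/4 = 15.5

15.5


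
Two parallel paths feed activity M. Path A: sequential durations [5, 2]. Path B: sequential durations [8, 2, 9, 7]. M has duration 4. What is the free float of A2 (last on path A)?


ES(A2) = sum of predecessors on chain A = 5
EF(A2) = ES + duration = 5 + 2 = 7
Successor of A2 is M. ES(M) = max(sum(A), sum(B)) = max(7, 26) = 26
Free float = ES(successor) - EF(current) = 26 - 7 = 19

19


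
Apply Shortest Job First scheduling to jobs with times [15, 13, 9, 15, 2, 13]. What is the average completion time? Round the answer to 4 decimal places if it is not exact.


SJF order (ascending): [2, 9, 13, 13, 15, 15]
Completion times:
  Job 1: burst=2, C=2
  Job 2: burst=9, C=11
  Job 3: burst=13, C=24
  Job 4: burst=13, C=37
  Job 5: burst=15, C=52
  Job 6: burst=15, C=67
Average completion = 193/6 = 32.1667

32.1667


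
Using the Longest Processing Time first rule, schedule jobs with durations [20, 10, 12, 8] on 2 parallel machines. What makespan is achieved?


Sort jobs in decreasing order (LPT): [20, 12, 10, 8]
Assign each job to the least loaded machine:
  Machine 1: jobs [20, 8], load = 28
  Machine 2: jobs [12, 10], load = 22
Makespan = max load = 28

28


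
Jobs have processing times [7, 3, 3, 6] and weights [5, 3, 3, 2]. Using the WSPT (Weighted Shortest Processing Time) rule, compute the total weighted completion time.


Compute p/w ratios and sort ascending (WSPT): [(3, 3), (3, 3), (7, 5), (6, 2)]
Compute weighted completion times:
  Job (p=3,w=3): C=3, w*C=3*3=9
  Job (p=3,w=3): C=6, w*C=3*6=18
  Job (p=7,w=5): C=13, w*C=5*13=65
  Job (p=6,w=2): C=19, w*C=2*19=38
Total weighted completion time = 130

130


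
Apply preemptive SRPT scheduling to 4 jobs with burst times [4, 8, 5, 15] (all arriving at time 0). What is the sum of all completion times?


Since all jobs arrive at t=0, SRPT equals SPT ordering.
SPT order: [4, 5, 8, 15]
Completion times:
  Job 1: p=4, C=4
  Job 2: p=5, C=9
  Job 3: p=8, C=17
  Job 4: p=15, C=32
Total completion time = 4 + 9 + 17 + 32 = 62

62


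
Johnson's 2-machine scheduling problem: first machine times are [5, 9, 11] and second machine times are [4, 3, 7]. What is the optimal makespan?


Apply Johnson's rule:
  Group 1 (a <= b): []
  Group 2 (a > b): [(3, 11, 7), (1, 5, 4), (2, 9, 3)]
Optimal job order: [3, 1, 2]
Schedule:
  Job 3: M1 done at 11, M2 done at 18
  Job 1: M1 done at 16, M2 done at 22
  Job 2: M1 done at 25, M2 done at 28
Makespan = 28

28


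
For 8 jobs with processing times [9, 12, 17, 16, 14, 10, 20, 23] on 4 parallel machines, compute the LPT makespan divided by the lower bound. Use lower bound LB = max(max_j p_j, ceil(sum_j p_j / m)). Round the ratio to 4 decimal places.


LPT order: [23, 20, 17, 16, 14, 12, 10, 9]
Machine loads after assignment: [32, 30, 29, 30]
LPT makespan = 32
Lower bound = max(max_job, ceil(total/4)) = max(23, 31) = 31
Ratio = 32 / 31 = 1.0323

1.0323


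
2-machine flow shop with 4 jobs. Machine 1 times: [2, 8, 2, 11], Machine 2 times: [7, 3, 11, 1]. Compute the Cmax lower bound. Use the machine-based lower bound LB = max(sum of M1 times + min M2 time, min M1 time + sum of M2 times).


LB1 = sum(M1 times) + min(M2 times) = 23 + 1 = 24
LB2 = min(M1 times) + sum(M2 times) = 2 + 22 = 24
Lower bound = max(LB1, LB2) = max(24, 24) = 24

24


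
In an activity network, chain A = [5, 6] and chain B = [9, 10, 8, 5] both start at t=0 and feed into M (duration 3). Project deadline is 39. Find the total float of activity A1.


Forward pass: ES(A1) = sum of predecessors on chain A = 0
EF = ES + duration = 0 + 5 = 5
Backward pass: LF(M) = deadline = 39; LS(M) = 39 - 3 = 36
LF(A1) = LS(M) - sum(successors on chain A) = 36 - 6 = 30
LS = LF - duration = 30 - 5 = 25
Total float = LS - ES = 25 - 0 = 25

25


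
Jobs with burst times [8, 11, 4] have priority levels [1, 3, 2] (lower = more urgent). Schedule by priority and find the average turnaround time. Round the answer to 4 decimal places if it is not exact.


Sort by priority (ascending = highest first):
Order: [(1, 8), (2, 4), (3, 11)]
Completion times:
  Priority 1, burst=8, C=8
  Priority 2, burst=4, C=12
  Priority 3, burst=11, C=23
Average turnaround = 43/3 = 14.3333

14.3333


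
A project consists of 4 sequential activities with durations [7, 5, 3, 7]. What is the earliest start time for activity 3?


Activity 3 starts after activities 1 through 2 complete.
Predecessor durations: [7, 5]
ES = 7 + 5 = 12

12


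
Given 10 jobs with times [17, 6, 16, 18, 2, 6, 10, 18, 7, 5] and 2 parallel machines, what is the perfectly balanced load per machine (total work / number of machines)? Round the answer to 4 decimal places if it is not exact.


Total processing time = 17 + 6 + 16 + 18 + 2 + 6 + 10 + 18 + 7 + 5 = 105
Number of machines = 2
Ideal balanced load = 105 / 2 = 52.5

52.5


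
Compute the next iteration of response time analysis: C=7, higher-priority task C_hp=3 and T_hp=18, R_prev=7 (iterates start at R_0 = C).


R_next = C + ceil(R_prev / T_hp) * C_hp
ceil(7 / 18) = ceil(0.3889) = 1
Interference = 1 * 3 = 3
R_next = 7 + 3 = 10

10


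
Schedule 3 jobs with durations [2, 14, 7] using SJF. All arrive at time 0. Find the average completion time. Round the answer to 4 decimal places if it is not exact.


SJF order (ascending): [2, 7, 14]
Completion times:
  Job 1: burst=2, C=2
  Job 2: burst=7, C=9
  Job 3: burst=14, C=23
Average completion = 34/3 = 11.3333

11.3333


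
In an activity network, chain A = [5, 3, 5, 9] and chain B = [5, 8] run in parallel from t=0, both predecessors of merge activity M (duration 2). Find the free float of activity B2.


ES(B2) = sum of predecessors on chain B = 5
EF(B2) = ES + duration = 5 + 8 = 13
Successor of B2 is M. ES(M) = max(sum(A), sum(B)) = max(22, 13) = 22
Free float = ES(successor) - EF(current) = 22 - 13 = 9

9


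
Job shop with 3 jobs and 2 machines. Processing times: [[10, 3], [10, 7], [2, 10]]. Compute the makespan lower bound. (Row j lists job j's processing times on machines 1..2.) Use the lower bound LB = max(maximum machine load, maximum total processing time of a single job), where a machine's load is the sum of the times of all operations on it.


Machine loads:
  Machine 1: 10 + 10 + 2 = 22
  Machine 2: 3 + 7 + 10 = 20
Max machine load = 22
Job totals:
  Job 1: 13
  Job 2: 17
  Job 3: 12
Max job total = 17
Lower bound = max(22, 17) = 22

22


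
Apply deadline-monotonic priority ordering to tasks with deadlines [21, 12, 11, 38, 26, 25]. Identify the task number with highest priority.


Sort tasks by relative deadline (ascending):
  Task 3: deadline = 11
  Task 2: deadline = 12
  Task 1: deadline = 21
  Task 6: deadline = 25
  Task 5: deadline = 26
  Task 4: deadline = 38
Priority order (highest first): [3, 2, 1, 6, 5, 4]
Highest priority task = 3

3


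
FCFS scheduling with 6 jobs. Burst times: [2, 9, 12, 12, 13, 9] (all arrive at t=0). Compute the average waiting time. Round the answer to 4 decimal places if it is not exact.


FCFS order (as given): [2, 9, 12, 12, 13, 9]
Waiting times:
  Job 1: wait = 0
  Job 2: wait = 2
  Job 3: wait = 11
  Job 4: wait = 23
  Job 5: wait = 35
  Job 6: wait = 48
Sum of waiting times = 119
Average waiting time = 119/6 = 19.8333

19.8333


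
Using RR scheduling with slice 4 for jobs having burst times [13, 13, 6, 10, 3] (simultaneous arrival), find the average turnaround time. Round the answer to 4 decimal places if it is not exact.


Time quantum = 4
Execution trace:
  J1 runs 4 units, time = 4
  J2 runs 4 units, time = 8
  J3 runs 4 units, time = 12
  J4 runs 4 units, time = 16
  J5 runs 3 units, time = 19
  J1 runs 4 units, time = 23
  J2 runs 4 units, time = 27
  J3 runs 2 units, time = 29
  J4 runs 4 units, time = 33
  J1 runs 4 units, time = 37
  J2 runs 4 units, time = 41
  J4 runs 2 units, time = 43
  J1 runs 1 units, time = 44
  J2 runs 1 units, time = 45
Finish times: [44, 45, 29, 43, 19]
Average turnaround = 180/5 = 36.0

36.0


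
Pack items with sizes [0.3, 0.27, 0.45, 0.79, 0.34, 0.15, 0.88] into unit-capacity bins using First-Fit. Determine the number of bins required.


Place items sequentially using First-Fit:
  Item 0.3 -> new Bin 1
  Item 0.27 -> Bin 1 (now 0.57)
  Item 0.45 -> new Bin 2
  Item 0.79 -> new Bin 3
  Item 0.34 -> Bin 1 (now 0.91)
  Item 0.15 -> Bin 2 (now 0.6)
  Item 0.88 -> new Bin 4
Total bins used = 4

4
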